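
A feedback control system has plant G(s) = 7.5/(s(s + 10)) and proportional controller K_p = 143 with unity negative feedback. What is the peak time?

T_p = 0.0971 s

Closed-loop characteristic equation: s² + 10s + 1072 = 0, so ω_n = 32.75 rad/s and ζ = 10/(2·32.75) = 0.1527.
Damped frequency ω_d = ω_n√(1−ζ²) = 32.37 rad/s, so peak time T_p = π/ω_d = 0.0971 s.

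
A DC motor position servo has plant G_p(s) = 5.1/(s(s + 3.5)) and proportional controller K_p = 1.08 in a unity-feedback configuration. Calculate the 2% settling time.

The closed-loop denominator s² + 3.5s + 5.508 gives ω_n = √5.508 = 2.347 and ζ = 3.5/(2ω_n) = 0.7457.
2% settling time T_s ≈ 4/(ζω_n) = 4/1.75 = 2.29 s.

T_s ≈ 2.29 s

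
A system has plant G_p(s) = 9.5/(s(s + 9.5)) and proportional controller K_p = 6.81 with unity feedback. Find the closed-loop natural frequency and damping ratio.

ω_n = 8.04 rad/s, ζ = 0.591

With unity feedback the closed-loop characteristic equation is s² + 9.5s + 6.81·9.5 = s² + 9.5s + 64.69 = 0.
So ω_n² = 64.69 ⇒ ω_n = 8.043 rad/s, and ζ = 9.5/(2ω_n) = 0.591.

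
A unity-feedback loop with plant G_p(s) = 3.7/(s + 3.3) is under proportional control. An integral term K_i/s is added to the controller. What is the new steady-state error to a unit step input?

The integrator makes K_pos = lim_{s→0} C(s)G(s) infinite, so e_ss = 1/(1+K_pos) = 0.

0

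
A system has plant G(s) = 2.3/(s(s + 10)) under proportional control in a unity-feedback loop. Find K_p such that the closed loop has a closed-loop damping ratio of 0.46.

Closed-loop characteristic equation: s² + 10s + K_p·2.3 = 0.
So ω_n = √(2.3K_p) and 2ζω_n = 10, giving ζ = 10/(2√(2.3K_p)).
Setting ζ = 0.46: √(2.3K_p) = 10/(2·0.46) = 10.87, so K_p = 118.1/2.3 = 51.4.

K_p = 51.4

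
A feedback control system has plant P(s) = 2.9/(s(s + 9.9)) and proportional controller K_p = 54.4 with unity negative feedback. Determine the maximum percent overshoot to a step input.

The closed-loop denominator s² + 9.9s + 157.8 gives ω_n = √157.8 = 12.56 and ζ = 9.9/(2ω_n) = 0.3941.
%OS = 100·exp(−πζ/√(1−ζ²)) = 100·exp(−π·0.3941/√0.8447) = 26%.

26%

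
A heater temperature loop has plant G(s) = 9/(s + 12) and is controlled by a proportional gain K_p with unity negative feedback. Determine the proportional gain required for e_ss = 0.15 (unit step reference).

For a type-0 loop with proportional control, e_ss = 1/(1 + K_p·G(0)).
G(0) = 0.75. Require 1/(1 + K_p·0.75) = 0.15, so 1 + 0.75·K_p = 6.667.
K_p = (6.667 − 1)/0.75 = 7.56.

K_p = 7.56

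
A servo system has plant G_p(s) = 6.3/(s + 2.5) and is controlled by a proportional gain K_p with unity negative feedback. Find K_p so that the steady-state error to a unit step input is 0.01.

K_p = 39.3

For a type-0 loop with proportional control, e_ss = 1/(1 + K_p·G_p(0)).
G_p(0) = 2.52. Require 1/(1 + K_p·2.52) = 0.01, so 1 + 2.52·K_p = 100.
K_p = (100 − 1)/2.52 = 39.3.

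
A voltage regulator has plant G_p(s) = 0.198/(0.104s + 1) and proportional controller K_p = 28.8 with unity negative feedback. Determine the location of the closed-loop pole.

Closed loop: T(s) = K_p·G_p/(1+K_p·G_p) = 5.702/(0.104s + 1 + 5.702), with pole at s = −(1 + 5.702)/0.104 = −64.45.

s = -64.45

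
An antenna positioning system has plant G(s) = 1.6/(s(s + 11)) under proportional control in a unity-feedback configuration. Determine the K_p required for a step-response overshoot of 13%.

K_p = 63.7

From %OS = 100·exp(−πζ/√(1−ζ²)) = 13%, ζ = −ln(0.13)/√(π²+ln²(0.13)) = 0.5446.
Characteristic equation s² + 11s + 1.6K_p = 0 gives ζ = 11/(2√(1.6K_p)).
Setting ζ = 0.5446: √(1.6K_p) = 11/(2·0.5446) = 10.1, so K_p = 102/1.6 = 63.7.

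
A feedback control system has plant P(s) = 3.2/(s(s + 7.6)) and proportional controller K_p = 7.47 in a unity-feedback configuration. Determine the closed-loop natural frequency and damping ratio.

1 + K_p·P(s) = 0 gives s² + 7.6s + 23.9 = 0.
Matching s² + 2ζω_n s + ω_n²: ω_n = √23.9 = 4.889 rad/s and 2ζω_n = 7.6, so ζ = 7.6/(2·4.889) = 0.777.

ω_n = 4.89 rad/s, ζ = 0.777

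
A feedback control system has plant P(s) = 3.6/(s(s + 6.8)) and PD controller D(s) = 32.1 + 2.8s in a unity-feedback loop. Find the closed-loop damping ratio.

Forward path: (32.1 + 2.8s)·3.6/(s(s+6.8)). The closed-loop characteristic equation is s² + (6.8 + 3.6·2.8)s + 3.6·32.1 = 0.
That is s² + 16.88s + 115.6 = 0, so ω_n = 10.75 rad/s and ζ = 16.88/(2·10.75) = 0.7851.

ζ = 0.785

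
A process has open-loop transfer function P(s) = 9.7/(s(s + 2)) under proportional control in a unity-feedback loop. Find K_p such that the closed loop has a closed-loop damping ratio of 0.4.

Closed-loop characteristic equation: s² + 2s + K_p·9.7 = 0.
So ω_n = √(9.7K_p) and 2ζω_n = 2, giving ζ = 2/(2√(9.7K_p)).
Setting ζ = 0.4: √(9.7K_p) = 2/(2·0.4) = 2.5, so K_p = 6.25/9.7 = 0.644.

K_p = 0.644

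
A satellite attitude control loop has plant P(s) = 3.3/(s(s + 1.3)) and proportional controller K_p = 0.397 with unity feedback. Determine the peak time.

The closed-loop denominator s² + 1.3s + 1.31 gives ω_n = √1.31 = 1.145 and ζ = 1.3/(2ω_n) = 0.5679.
Damped frequency ω_d = ω_n√(1−ζ²) = 0.9421 rad/s, so peak time T_p = π/ω_d = 3.33 s.

T_p = 3.33 s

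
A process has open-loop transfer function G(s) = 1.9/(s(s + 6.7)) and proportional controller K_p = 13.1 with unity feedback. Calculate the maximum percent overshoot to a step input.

5.8%

Closed-loop characteristic equation: s² + 6.7s + 24.89 = 0, so ω_n = 4.989 rad/s and ζ = 6.7/(2·4.989) = 0.6715.
%OS = 100·exp(−πζ/√(1−ζ²)) = 100·exp(−π·0.6715/√0.5491) = 5.8%.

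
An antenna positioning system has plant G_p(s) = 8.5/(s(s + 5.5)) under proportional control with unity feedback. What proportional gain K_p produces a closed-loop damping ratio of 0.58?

K_p = 2.64

Closed-loop characteristic equation: s² + 5.5s + K_p·8.5 = 0.
So ω_n = √(8.5K_p) and 2ζω_n = 5.5, giving ζ = 5.5/(2√(8.5K_p)).
Setting ζ = 0.58: √(8.5K_p) = 5.5/(2·0.58) = 4.741, so K_p = 22.48/8.5 = 2.64.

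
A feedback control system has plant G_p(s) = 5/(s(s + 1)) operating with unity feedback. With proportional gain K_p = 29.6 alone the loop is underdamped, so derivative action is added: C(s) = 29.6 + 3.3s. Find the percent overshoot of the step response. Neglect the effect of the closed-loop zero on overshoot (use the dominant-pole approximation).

Forward path: (29.6 + 3.3s)·5/(s(s+1)). The closed-loop characteristic equation is s² + (1 + 5·3.3)s + 5·29.6 = 0.
That is s² + 17.5s + 148 = 0, so ω_n = 12.17 rad/s and ζ = 17.5/(2·12.17) = 0.7192.
%OS = 100·exp(−πζ/√(1−ζ²)) = 3.87%.

3.87%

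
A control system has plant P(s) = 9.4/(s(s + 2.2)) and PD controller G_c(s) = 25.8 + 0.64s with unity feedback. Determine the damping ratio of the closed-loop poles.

Forward path: (25.8 + 0.64s)·9.4/(s(s+2.2)). The closed-loop characteristic equation is s² + (2.2 + 9.4·0.64)s + 9.4·25.8 = 0.
That is s² + 8.216s + 242.5 = 0, so ω_n = 15.57 rad/s and ζ = 8.216/(2·15.57) = 0.2638.

ζ = 0.264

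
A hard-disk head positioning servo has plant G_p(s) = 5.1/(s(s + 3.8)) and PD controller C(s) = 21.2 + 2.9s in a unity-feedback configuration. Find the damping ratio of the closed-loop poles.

ζ = 0.894

Forward path: (21.2 + 2.9s)·5.1/(s(s+3.8)). The closed-loop characteristic equation is s² + (3.8 + 5.1·2.9)s + 5.1·21.2 = 0.
That is s² + 18.59s + 108.1 = 0, so ω_n = 10.4 rad/s and ζ = 18.59/(2·10.4) = 0.8939.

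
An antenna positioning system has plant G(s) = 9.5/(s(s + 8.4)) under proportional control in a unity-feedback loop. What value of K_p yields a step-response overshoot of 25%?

K_p = 11.4

From %OS = 100·exp(−πζ/√(1−ζ²)) = 25%, ζ = −ln(0.25)/√(π²+ln²(0.25)) = 0.4037.
Characteristic equation s² + 8.4s + 9.5K_p = 0 gives ζ = 8.4/(2√(9.5K_p)).
Setting ζ = 0.4037: √(9.5K_p) = 8.4/(2·0.4037) = 10.4, so K_p = 108.2/9.5 = 11.4.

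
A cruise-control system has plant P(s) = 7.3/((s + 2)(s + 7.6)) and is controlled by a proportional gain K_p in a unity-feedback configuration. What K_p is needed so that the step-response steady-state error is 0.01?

For a type-0 loop with proportional control, e_ss = 1/(1 + K_p·P(0)).
P(0) = 0.4803. Require 1/(1 + K_p·0.4803) = 0.01, so 1 + 0.4803·K_p = 100.
K_p = (100 − 1)/0.4803 = 206.

K_p = 206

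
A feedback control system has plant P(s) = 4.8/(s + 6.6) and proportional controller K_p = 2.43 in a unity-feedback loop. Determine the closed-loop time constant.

τ = 0.0548 s

Closed-loop transfer function: T(s) = K_p·P(s)/(1 + K_p·P(s)) = 11.66/(s + 6.6 + 11.66) = 11.66/(s + 18.26).
Time constant τ = 1/18.26 = 0.0548 s.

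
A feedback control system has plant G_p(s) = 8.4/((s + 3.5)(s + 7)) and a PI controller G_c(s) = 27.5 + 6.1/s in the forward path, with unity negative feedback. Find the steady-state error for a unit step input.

The open loop G_c(s)G_p(s) has a pole at the origin (type 1), so the static position error constant is infinite and e_ss = 1/(1+∞) = 0.

0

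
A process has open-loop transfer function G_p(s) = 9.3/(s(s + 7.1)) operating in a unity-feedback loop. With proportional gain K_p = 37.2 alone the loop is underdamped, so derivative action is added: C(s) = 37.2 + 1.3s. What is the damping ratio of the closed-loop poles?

Forward path: (37.2 + 1.3s)·9.3/(s(s+7.1)). The closed-loop characteristic equation is s² + (7.1 + 9.3·1.3)s + 9.3·37.2 = 0.
That is s² + 19.19s + 346 = 0, so ω_n = 18.6 rad/s and ζ = 19.19/(2·18.6) = 0.5159.

ζ = 0.516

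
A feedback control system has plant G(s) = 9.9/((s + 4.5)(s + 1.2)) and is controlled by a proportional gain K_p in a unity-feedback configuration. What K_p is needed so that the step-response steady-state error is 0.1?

Steady-state error for a unit step on this type-0 loop is 1/(1 + K_p·G(0)).
G(0) = 1.833. Require 1/(1 + K_p·1.833) = 0.1, so 1 + 1.833·K_p = 10.
K_p = (10 − 1)/1.833 = 4.91.

K_p = 4.91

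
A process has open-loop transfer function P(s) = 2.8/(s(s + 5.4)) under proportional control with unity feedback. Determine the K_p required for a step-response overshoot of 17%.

From %OS = 100·exp(−πζ/√(1−ζ²)) = 17%, ζ = −ln(0.17)/√(π²+ln²(0.17)) = 0.4913.
Characteristic equation s² + 5.4s + 2.8K_p = 0 gives ζ = 5.4/(2√(2.8K_p)).
Setting ζ = 0.4913: √(2.8K_p) = 5.4/(2·0.4913) = 5.496, so K_p = 30.21/2.8 = 10.8.

K_p = 10.8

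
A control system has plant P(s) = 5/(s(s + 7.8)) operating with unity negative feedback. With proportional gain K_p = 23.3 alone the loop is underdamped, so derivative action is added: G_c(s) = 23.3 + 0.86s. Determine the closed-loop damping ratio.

Forward path: (23.3 + 0.86s)·5/(s(s+7.8)). The closed-loop characteristic equation is s² + (7.8 + 5·0.86)s + 5·23.3 = 0.
That is s² + 12.1s + 116.5 = 0, so ω_n = 10.79 rad/s and ζ = 12.1/(2·10.79) = 0.5605.

ζ = 0.561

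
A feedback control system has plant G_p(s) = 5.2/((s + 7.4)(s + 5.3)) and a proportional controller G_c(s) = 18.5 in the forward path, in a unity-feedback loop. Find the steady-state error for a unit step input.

0.29

The loop is type 0. Static position error constant K_pos = G_c(0)·G_p(0) = 18.5·0.1326 = 2.453.
Steady-state error to a unit step: e_ss = 1/(1+K_pos) = 1/3.453 = 0.29.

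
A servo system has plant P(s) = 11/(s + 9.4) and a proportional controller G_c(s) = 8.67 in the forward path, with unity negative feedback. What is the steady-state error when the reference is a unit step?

The loop is type 0. Static position error constant K_pos = G_c(0)·P(0) = 8.67·1.17 = 10.15.
Steady-state error to a unit step: e_ss = 1/(1+K_pos) = 1/11.15 = 0.0897.

0.0897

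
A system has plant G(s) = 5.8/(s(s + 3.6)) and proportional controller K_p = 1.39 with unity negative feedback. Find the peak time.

The closed-loop denominator s² + 3.6s + 8.062 gives ω_n = √8.062 = 2.839 and ζ = 3.6/(2ω_n) = 0.6339.
Damped frequency ω_d = ω_n√(1−ζ²) = 2.196 rad/s, so peak time T_p = π/ω_d = 1.43 s.

T_p = 1.43 s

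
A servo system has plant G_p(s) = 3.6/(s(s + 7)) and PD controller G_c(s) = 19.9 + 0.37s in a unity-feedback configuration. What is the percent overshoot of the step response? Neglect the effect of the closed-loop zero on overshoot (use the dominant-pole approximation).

Forward path: (19.9 + 0.37s)·3.6/(s(s+7)). The closed-loop characteristic equation is s² + (7 + 3.6·0.37)s + 3.6·19.9 = 0.
That is s² + 8.332s + 71.64 = 0, so ω_n = 8.464 rad/s and ζ = 8.332/(2·8.464) = 0.4922.
%OS = 100·exp(−πζ/√(1−ζ²)) = 16.9%.

16.9%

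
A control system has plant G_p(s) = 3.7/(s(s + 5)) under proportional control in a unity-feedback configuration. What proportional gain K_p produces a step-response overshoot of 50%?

K_p = 36.4

From %OS = 100·exp(−πζ/√(1−ζ²)) = 50%, ζ = −ln(0.5)/√(π²+ln²(0.5)) = 0.2155.
Characteristic equation s² + 5s + 3.7K_p = 0 gives ζ = 5/(2√(3.7K_p)).
Setting ζ = 0.2155: √(3.7K_p) = 5/(2·0.2155) = 11.6, so K_p = 134.6/3.7 = 36.4.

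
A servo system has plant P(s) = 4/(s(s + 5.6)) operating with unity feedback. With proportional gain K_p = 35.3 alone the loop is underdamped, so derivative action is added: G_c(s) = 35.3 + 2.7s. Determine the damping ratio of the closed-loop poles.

Forward path: (35.3 + 2.7s)·4/(s(s+5.6)). The closed-loop characteristic equation is s² + (5.6 + 4·2.7)s + 4·35.3 = 0.
That is s² + 16.4s + 141.2 = 0, so ω_n = 11.88 rad/s and ζ = 16.4/(2·11.88) = 0.6901.

ζ = 0.69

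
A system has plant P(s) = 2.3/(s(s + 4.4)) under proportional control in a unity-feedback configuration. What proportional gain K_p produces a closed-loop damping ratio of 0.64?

K_p = 5.14

Closed-loop characteristic equation: s² + 4.4s + K_p·2.3 = 0.
So ω_n = √(2.3K_p) and 2ζω_n = 4.4, giving ζ = 4.4/(2√(2.3K_p)).
Setting ζ = 0.64: √(2.3K_p) = 4.4/(2·0.64) = 3.438, so K_p = 11.82/2.3 = 5.14.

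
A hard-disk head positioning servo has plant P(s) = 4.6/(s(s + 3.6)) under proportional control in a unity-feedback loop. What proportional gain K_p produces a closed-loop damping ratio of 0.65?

K_p = 1.67

Closed-loop characteristic equation: s² + 3.6s + K_p·4.6 = 0.
So ω_n = √(4.6K_p) and 2ζω_n = 3.6, giving ζ = 3.6/(2√(4.6K_p)).
Setting ζ = 0.65: √(4.6K_p) = 3.6/(2·0.65) = 2.769, so K_p = 7.669/4.6 = 1.67.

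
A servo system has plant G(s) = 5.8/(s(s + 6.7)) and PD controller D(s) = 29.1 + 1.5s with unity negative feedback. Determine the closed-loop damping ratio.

ζ = 0.593

Forward path: (29.1 + 1.5s)·5.8/(s(s+6.7)). The closed-loop characteristic equation is s² + (6.7 + 5.8·1.5)s + 5.8·29.1 = 0.
That is s² + 15.4s + 168.8 = 0, so ω_n = 12.99 rad/s and ζ = 15.4/(2·12.99) = 0.5927.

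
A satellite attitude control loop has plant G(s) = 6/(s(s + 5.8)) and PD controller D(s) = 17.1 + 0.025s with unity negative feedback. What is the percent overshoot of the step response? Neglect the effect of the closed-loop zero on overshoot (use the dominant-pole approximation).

Forward path: (17.1 + 0.025s)·6/(s(s+5.8)). The closed-loop characteristic equation is s² + (5.8 + 6·0.025)s + 6·17.1 = 0.
That is s² + 5.95s + 102.6 = 0, so ω_n = 10.13 rad/s and ζ = 5.95/(2·10.13) = 0.2937.
%OS = 100·exp(−πζ/√(1−ζ²)) = 38.1%.

38.1%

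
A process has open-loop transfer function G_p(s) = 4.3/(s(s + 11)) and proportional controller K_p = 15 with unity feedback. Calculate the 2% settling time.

The closed-loop denominator s² + 11s + 64.5 gives ω_n = √64.5 = 8.031 and ζ = 11/(2ω_n) = 0.6848.
2% settling time T_s ≈ 4/(ζω_n) = 4/5.5 = 0.727 s.

T_s ≈ 0.727 s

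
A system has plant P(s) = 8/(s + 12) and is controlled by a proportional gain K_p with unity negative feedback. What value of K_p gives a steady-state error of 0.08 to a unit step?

K_p = 17.2

For a type-0 loop with proportional control, e_ss = 1/(1 + K_p·P(0)).
P(0) = 0.6667. Require 1/(1 + K_p·0.6667) = 0.08, so 1 + 0.6667·K_p = 12.5.
K_p = (12.5 − 1)/0.6667 = 17.2.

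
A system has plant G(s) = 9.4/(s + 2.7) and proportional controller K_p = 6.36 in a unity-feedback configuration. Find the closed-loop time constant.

Closed-loop transfer function: T(s) = K_p·G(s)/(1 + K_p·G(s)) = 59.78/(s + 2.7 + 59.78) = 59.78/(s + 62.48).
Time constant τ = 1/62.48 = 0.016 s.

τ = 0.016 s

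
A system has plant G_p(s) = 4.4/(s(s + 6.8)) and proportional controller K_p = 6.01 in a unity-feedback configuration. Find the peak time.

T_p = 0.814 s

Closed-loop characteristic equation: s² + 6.8s + 26.44 = 0, so ω_n = 5.142 rad/s and ζ = 6.8/(2·5.142) = 0.6612.
Damped frequency ω_d = ω_n√(1−ζ²) = 3.858 rad/s, so peak time T_p = π/ω_d = 0.814 s.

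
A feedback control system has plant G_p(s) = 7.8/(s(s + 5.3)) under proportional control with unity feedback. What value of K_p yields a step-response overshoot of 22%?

K_p = 4.78

From %OS = 100·exp(−πζ/√(1−ζ²)) = 22%, ζ = −ln(0.22)/√(π²+ln²(0.22)) = 0.4342.
Characteristic equation s² + 5.3s + 7.8K_p = 0 gives ζ = 5.3/(2√(7.8K_p)).
Setting ζ = 0.4342: √(7.8K_p) = 5.3/(2·0.4342) = 6.104, so K_p = 37.25/7.8 = 4.78.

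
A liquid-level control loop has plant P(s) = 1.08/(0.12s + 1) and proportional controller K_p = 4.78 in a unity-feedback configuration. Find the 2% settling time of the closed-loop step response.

T_s ≈ 0.0779 s

Closed loop: T(s) = K_p·P/(1+K_p·P) = 5.162/(0.12s + 1 + 5.162), with pole at s = −(1 + 5.162)/0.12 = −51.35.
τ = 1/51.35 = 0.01947 s, so 2% settling time ≈ 4τ = 0.0779 s.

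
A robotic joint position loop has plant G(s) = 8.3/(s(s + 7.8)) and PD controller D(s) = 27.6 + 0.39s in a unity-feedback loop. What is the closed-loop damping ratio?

ζ = 0.365

Forward path: (27.6 + 0.39s)·8.3/(s(s+7.8)). The closed-loop characteristic equation is s² + (7.8 + 8.3·0.39)s + 8.3·27.6 = 0.
That is s² + 11.04s + 229.1 = 0, so ω_n = 15.14 rad/s and ζ = 11.04/(2·15.14) = 0.3646.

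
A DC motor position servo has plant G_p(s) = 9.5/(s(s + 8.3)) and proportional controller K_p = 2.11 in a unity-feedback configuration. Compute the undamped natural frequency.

ω_n = 4.48 rad/s

The closed-loop denominator is s(s+8.3) + 2.11·9.5 = s² + 8.3s + 20.04.
Matching s² + 2ζω_n s + ω_n²: ω_n = √20.04 = 4.477 rad/s and 2ζω_n = 8.3, so ζ = 8.3/(2·4.477) = 0.927.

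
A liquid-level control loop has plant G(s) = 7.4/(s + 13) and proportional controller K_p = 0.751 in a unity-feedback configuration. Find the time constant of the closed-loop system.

Closed-loop transfer function: T(s) = K_p·G(s)/(1 + K_p·G(s)) = 5.557/(s + 13 + 5.557) = 5.557/(s + 18.56).
Time constant τ = 1/18.56 = 0.0539 s.

τ = 0.0539 s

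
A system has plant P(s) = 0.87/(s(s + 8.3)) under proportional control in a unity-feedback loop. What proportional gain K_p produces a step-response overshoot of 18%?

K_p = 86.2

From %OS = 100·exp(−πζ/√(1−ζ²)) = 18%, ζ = −ln(0.18)/√(π²+ln²(0.18)) = 0.4791.
Characteristic equation s² + 8.3s + 0.87K_p = 0 gives ζ = 8.3/(2√(0.87K_p)).
Setting ζ = 0.4791: √(0.87K_p) = 8.3/(2·0.4791) = 8.662, so K_p = 75.03/0.87 = 86.2.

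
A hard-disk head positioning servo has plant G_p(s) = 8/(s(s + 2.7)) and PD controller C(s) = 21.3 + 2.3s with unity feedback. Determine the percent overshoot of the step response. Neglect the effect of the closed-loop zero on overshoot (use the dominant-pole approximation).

1.34%

Forward path: (21.3 + 2.3s)·8/(s(s+2.7)). The closed-loop characteristic equation is s² + (2.7 + 8·2.3)s + 8·21.3 = 0.
That is s² + 21.1s + 170.4 = 0, so ω_n = 13.05 rad/s and ζ = 21.1/(2·13.05) = 0.8082.
%OS = 100·exp(−πζ/√(1−ζ²)) = 1.34%.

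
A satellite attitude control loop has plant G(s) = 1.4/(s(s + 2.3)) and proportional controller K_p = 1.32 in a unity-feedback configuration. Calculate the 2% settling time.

T_s ≈ 3.48 s

From 1 + K_pG(s) = 0: s² + 2.3s + 1.848 = 0 ⇒ ω_n = 1.359, ζ = 0.846.
2% settling time T_s ≈ 4/(ζω_n) = 4/1.15 = 3.48 s.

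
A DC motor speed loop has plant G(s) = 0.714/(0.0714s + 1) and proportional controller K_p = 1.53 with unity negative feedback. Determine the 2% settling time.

T_s ≈ 0.136 s

Closed loop: T(s) = K_p·G/(1+K_p·G) = 1.092/(0.0714s + 1 + 1.092), with pole at s = −(1 + 1.092)/0.0714 = −29.31.
τ = 1/29.31 = 0.03412 s, so 2% settling time ≈ 4τ = 0.136 s.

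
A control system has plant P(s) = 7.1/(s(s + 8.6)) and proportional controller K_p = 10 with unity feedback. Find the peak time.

The closed-loop denominator s² + 8.6s + 71 gives ω_n = √71 = 8.426 and ζ = 8.6/(2ω_n) = 0.5103.
Damped frequency ω_d = ω_n√(1−ζ²) = 7.246 rad/s, so peak time T_p = π/ω_d = 0.434 s.

T_p = 0.434 s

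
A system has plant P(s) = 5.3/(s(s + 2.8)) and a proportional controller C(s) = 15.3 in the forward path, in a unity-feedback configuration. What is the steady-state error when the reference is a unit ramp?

0.0345

The loop has one pole at the origin (type 1). Velocity error constant K_v = lim_{s→0} s·C(s)P(s) = 15.3·5.3/2.8 = 28.96.
Steady-state error to a unit ramp: e_ss = 1/K_v = 0.0345.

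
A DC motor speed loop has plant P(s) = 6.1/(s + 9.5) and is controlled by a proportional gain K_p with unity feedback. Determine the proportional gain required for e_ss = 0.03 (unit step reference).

K_p = 50.4

Steady-state error for a unit step on this type-0 loop is 1/(1 + K_p·P(0)).
P(0) = 0.6421. Require 1/(1 + K_p·0.6421) = 0.03, so 1 + 0.6421·K_p = 33.33.
K_p = (33.33 − 1)/0.6421 = 50.4.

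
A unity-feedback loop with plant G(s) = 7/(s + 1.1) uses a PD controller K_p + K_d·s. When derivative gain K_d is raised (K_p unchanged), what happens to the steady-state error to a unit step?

unchanged

K_d affects only the transient (the s-coefficient); the DC loop gain, and hence e_ss, depends only on K_p.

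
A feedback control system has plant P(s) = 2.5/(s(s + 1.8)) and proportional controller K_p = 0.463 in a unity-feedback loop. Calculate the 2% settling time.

T_s ≈ 4.44 s

From 1 + K_pP(s) = 0: s² + 1.8s + 1.157 = 0 ⇒ ω_n = 1.076, ζ = 0.8365.
2% settling time T_s ≈ 4/(ζω_n) = 4/0.9 = 4.44 s.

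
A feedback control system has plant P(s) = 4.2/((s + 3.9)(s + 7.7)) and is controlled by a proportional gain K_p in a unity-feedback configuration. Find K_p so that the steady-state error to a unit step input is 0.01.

K_p = 708

For a type-0 loop with proportional control, e_ss = 1/(1 + K_p·P(0)).
P(0) = 0.1399. Require 1/(1 + K_p·0.1399) = 0.01, so 1 + 0.1399·K_p = 100.
K_p = (100 − 1)/0.1399 = 708.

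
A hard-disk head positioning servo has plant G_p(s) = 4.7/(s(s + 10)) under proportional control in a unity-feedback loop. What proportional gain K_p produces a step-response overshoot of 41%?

From %OS = 100·exp(−πζ/√(1−ζ²)) = 41%, ζ = −ln(0.41)/√(π²+ln²(0.41)) = 0.273.
Characteristic equation s² + 10s + 4.7K_p = 0 gives ζ = 10/(2√(4.7K_p)).
Setting ζ = 0.273: √(4.7K_p) = 10/(2·0.273) = 18.31, so K_p = 335.4/4.7 = 71.4.

K_p = 71.4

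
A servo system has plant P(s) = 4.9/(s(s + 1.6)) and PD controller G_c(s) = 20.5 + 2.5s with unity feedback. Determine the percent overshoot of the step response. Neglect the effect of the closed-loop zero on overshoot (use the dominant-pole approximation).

4.97%

Forward path: (20.5 + 2.5s)·4.9/(s(s+1.6)). The closed-loop characteristic equation is s² + (1.6 + 4.9·2.5)s + 4.9·20.5 = 0.
That is s² + 13.85s + 100.5 = 0, so ω_n = 10.02 rad/s and ζ = 13.85/(2·10.02) = 0.6909.
%OS = 100·exp(−πζ/√(1−ζ²)) = 4.97%.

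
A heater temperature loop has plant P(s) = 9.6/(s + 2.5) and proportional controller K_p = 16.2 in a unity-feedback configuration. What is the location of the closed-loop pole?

s = -158

Closed-loop transfer function: T(s) = K_p·P(s)/(1 + K_p·P(s)) = 155.5/(s + 2.5 + 155.5) = 155.5/(s + 158).
The closed-loop pole is at s = −158.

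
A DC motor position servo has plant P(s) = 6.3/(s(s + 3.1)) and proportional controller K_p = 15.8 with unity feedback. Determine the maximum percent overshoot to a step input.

From 1 + K_pP(s) = 0: s² + 3.1s + 99.54 = 0 ⇒ ω_n = 9.977, ζ = 0.1554.
%OS = 100·exp(−πζ/√(1−ζ²)) = 100·exp(−π·0.1554/√0.9759) = 61%.

61%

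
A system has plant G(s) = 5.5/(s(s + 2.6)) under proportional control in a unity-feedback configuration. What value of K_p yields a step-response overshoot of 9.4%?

K_p = 0.85

From %OS = 100·exp(−πζ/√(1−ζ²)) = 9.4%, ζ = −ln(0.094)/√(π²+ln²(0.094)) = 0.6013.
Characteristic equation s² + 2.6s + 5.5K_p = 0 gives ζ = 2.6/(2√(5.5K_p)).
Setting ζ = 0.6013: √(5.5K_p) = 2.6/(2·0.6013) = 2.162, so K_p = 4.673/5.5 = 0.85.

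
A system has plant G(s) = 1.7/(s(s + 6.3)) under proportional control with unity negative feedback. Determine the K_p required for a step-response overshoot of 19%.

From %OS = 100·exp(−πζ/√(1−ζ²)) = 19%, ζ = −ln(0.19)/√(π²+ln²(0.19)) = 0.4673.
Characteristic equation s² + 6.3s + 1.7K_p = 0 gives ζ = 6.3/(2√(1.7K_p)).
Setting ζ = 0.4673: √(1.7K_p) = 6.3/(2·0.4673) = 6.74, so K_p = 45.43/1.7 = 26.7.

K_p = 26.7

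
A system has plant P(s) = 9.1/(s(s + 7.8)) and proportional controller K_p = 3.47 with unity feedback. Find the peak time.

T_p = 0.777 s

The closed-loop denominator s² + 7.8s + 31.58 gives ω_n = √31.58 = 5.619 and ζ = 7.8/(2ω_n) = 0.694.
Damped frequency ω_d = ω_n√(1−ζ²) = 4.046 rad/s, so peak time T_p = π/ω_d = 0.777 s.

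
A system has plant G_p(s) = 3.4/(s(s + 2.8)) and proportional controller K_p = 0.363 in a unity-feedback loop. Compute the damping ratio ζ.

The closed-loop denominator is s(s+2.8) + 0.363·3.4 = s² + 2.8s + 1.234.
Matching s² + 2ζω_n s + ω_n²: ω_n = √1.234 = 1.111 rad/s and 2ζω_n = 2.8, so ζ = 2.8/(2·1.111) = 1.26.

ζ = 1.26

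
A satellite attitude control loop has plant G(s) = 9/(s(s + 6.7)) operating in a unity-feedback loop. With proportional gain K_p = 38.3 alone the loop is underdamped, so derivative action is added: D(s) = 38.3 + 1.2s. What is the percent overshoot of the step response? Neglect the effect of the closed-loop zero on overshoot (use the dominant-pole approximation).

Forward path: (38.3 + 1.2s)·9/(s(s+6.7)). The closed-loop characteristic equation is s² + (6.7 + 9·1.2)s + 9·38.3 = 0.
That is s² + 17.5s + 344.7 = 0, so ω_n = 18.57 rad/s and ζ = 17.5/(2·18.57) = 0.4713.
%OS = 100·exp(−πζ/√(1−ζ²)) = 18.7%.

18.7%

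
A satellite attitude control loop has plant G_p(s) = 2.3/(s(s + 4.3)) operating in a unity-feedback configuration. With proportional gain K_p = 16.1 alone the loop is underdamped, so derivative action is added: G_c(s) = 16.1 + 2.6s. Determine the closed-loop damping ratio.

Forward path: (16.1 + 2.6s)·2.3/(s(s+4.3)). The closed-loop characteristic equation is s² + (4.3 + 2.3·2.6)s + 2.3·16.1 = 0.
That is s² + 10.28s + 37.03 = 0, so ω_n = 6.085 rad/s and ζ = 10.28/(2·6.085) = 0.8447.

ζ = 0.845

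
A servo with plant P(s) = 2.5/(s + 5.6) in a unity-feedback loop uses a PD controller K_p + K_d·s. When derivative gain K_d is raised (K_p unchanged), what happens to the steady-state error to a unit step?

K_d affects only the transient (the s-coefficient); the DC loop gain, and hence e_ss, depends only on K_p.

unchanged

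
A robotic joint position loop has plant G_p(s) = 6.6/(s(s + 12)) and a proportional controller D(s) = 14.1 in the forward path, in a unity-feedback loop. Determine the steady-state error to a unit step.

0

The open loop D(s)G_p(s) has a pole at the origin (type 1), so the static position error constant is infinite and e_ss = 1/(1+∞) = 0.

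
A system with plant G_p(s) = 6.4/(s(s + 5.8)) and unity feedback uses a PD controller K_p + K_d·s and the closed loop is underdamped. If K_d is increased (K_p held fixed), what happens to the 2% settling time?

Characteristic equation s² + (5.8 + 6.4K_d)s + 6.4K_p = 0: raising K_d increases ζω_n = (5.8+6.4K_d)/2 while the loop stays underdamped, so T_s ≈ 4/(ζω_n) decreases.

decrease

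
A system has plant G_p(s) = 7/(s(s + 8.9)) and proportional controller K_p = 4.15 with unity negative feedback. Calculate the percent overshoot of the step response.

Closed-loop characteristic equation: s² + 8.9s + 29.05 = 0, so ω_n = 5.39 rad/s and ζ = 8.9/(2·5.39) = 0.8256.
%OS = 100·exp(−πζ/√(1−ζ²)) = 100·exp(−π·0.8256/√0.3183) = 1.01%.

1.01%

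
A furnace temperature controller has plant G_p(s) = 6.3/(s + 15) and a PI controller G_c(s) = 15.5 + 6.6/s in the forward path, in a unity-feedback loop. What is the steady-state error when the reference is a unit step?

0

The open loop G_c(s)G_p(s) has a pole at the origin (type 1), so the static position error constant is infinite and e_ss = 1/(1+∞) = 0.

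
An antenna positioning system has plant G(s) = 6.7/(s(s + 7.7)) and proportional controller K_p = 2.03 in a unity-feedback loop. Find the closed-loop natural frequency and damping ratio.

1 + K_p·G(s) = 0 gives s² + 7.7s + 13.6 = 0.
Matching s² + 2ζω_n s + ω_n²: ω_n = √13.6 = 3.688 rad/s and 2ζω_n = 7.7, so ζ = 7.7/(2·3.688) = 1.04.

ω_n = 3.69 rad/s, ζ = 1.04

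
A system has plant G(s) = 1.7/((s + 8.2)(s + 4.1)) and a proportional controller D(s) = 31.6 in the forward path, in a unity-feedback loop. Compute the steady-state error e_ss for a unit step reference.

The loop is type 0. Static position error constant K_pos = D(0)·G(0) = 31.6·0.05057 = 1.598.
Steady-state error to a unit step: e_ss = 1/(1+K_pos) = 1/2.598 = 0.385.

0.385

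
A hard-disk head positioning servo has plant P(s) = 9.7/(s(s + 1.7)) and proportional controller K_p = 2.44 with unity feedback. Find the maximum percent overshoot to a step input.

Closed-loop characteristic equation: s² + 1.7s + 23.67 = 0, so ω_n = 4.865 rad/s and ζ = 1.7/(2·4.865) = 0.1747.
%OS = 100·exp(−πζ/√(1−ζ²)) = 100·exp(−π·0.1747/√0.9695) = 57.3%.

57.3%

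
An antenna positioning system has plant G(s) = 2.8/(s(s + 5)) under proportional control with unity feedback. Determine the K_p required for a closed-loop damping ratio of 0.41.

Closed-loop characteristic equation: s² + 5s + K_p·2.8 = 0.
So ω_n = √(2.8K_p) and 2ζω_n = 5, giving ζ = 5/(2√(2.8K_p)).
Setting ζ = 0.41: √(2.8K_p) = 5/(2·0.41) = 6.098, so K_p = 37.18/2.8 = 13.3.

K_p = 13.3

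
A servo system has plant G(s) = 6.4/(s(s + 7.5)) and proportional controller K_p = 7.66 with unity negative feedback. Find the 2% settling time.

T_s ≈ 1.07 s

Closed-loop characteristic equation: s² + 7.5s + 49.02 = 0, so ω_n = 7.002 rad/s and ζ = 7.5/(2·7.002) = 0.5356.
2% settling time T_s ≈ 4/(ζω_n) = 4/3.75 = 1.07 s.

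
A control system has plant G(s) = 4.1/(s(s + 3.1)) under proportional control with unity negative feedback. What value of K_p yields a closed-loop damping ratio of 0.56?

K_p = 1.87

Closed-loop characteristic equation: s² + 3.1s + K_p·4.1 = 0.
So ω_n = √(4.1K_p) and 2ζω_n = 3.1, giving ζ = 3.1/(2√(4.1K_p)).
Setting ζ = 0.56: √(4.1K_p) = 3.1/(2·0.56) = 2.768, so K_p = 7.661/4.1 = 1.87.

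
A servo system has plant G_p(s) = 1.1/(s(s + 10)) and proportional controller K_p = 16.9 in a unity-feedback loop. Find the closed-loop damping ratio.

ζ = 1.16

With unity feedback the closed-loop characteristic equation is s² + 10s + 16.9·1.1 = s² + 10s + 18.59 = 0.
Matching s² + 2ζω_n s + ω_n²: ω_n = √18.59 = 4.312 rad/s and 2ζω_n = 10, so ζ = 10/(2·4.312) = 1.16.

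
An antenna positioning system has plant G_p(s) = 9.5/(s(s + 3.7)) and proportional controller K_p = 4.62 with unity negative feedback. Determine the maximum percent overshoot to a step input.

40.1%

From 1 + K_pG_p(s) = 0: s² + 3.7s + 43.89 = 0 ⇒ ω_n = 6.625, ζ = 0.2792.
%OS = 100·exp(−πζ/√(1−ζ²)) = 100·exp(−π·0.2792/√0.922) = 40.1%.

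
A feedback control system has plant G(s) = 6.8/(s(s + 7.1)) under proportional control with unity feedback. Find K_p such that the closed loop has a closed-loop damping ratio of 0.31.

Closed-loop characteristic equation: s² + 7.1s + K_p·6.8 = 0.
So ω_n = √(6.8K_p) and 2ζω_n = 7.1, giving ζ = 7.1/(2√(6.8K_p)).
Setting ζ = 0.31: √(6.8K_p) = 7.1/(2·0.31) = 11.45, so K_p = 131.1/6.8 = 19.3.

K_p = 19.3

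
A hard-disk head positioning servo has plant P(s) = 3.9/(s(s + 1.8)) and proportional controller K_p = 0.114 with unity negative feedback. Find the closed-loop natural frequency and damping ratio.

The closed-loop denominator is s(s+1.8) + 0.114·3.9 = s² + 1.8s + 0.4446.
So ω_n² = 0.4446 ⇒ ω_n = 0.6668 rad/s, and ζ = 1.8/(2ω_n) = 1.35.

ω_n = 0.667 rad/s, ζ = 1.35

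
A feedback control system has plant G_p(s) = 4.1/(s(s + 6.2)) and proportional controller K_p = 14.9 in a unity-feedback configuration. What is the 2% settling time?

T_s ≈ 1.29 s

Closed-loop characteristic equation: s² + 6.2s + 61.09 = 0, so ω_n = 7.816 rad/s and ζ = 6.2/(2·7.816) = 0.3966.
2% settling time T_s ≈ 4/(ζω_n) = 4/3.1 = 1.29 s.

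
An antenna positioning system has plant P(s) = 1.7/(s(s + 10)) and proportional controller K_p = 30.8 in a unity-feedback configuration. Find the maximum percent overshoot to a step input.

4.96%

From 1 + K_pP(s) = 0: s² + 10s + 52.36 = 0 ⇒ ω_n = 7.236, ζ = 0.691.
%OS = 100·exp(−πζ/√(1−ζ²)) = 100·exp(−π·0.691/√0.5225) = 4.96%.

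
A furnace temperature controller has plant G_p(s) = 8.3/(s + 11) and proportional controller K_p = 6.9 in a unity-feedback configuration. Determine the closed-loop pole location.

Closed-loop transfer function: T(s) = K_p·G_p(s)/(1 + K_p·G_p(s)) = 57.27/(s + 11 + 57.27) = 57.27/(s + 68.27).
The closed-loop pole is at s = −68.27.

s = -68.27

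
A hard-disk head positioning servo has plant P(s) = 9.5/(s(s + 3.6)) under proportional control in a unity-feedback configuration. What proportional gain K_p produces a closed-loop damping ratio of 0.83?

Closed-loop characteristic equation: s² + 3.6s + K_p·9.5 = 0.
So ω_n = √(9.5K_p) and 2ζω_n = 3.6, giving ζ = 3.6/(2√(9.5K_p)).
Setting ζ = 0.83: √(9.5K_p) = 3.6/(2·0.83) = 2.169, so K_p = 4.703/9.5 = 0.495.

K_p = 0.495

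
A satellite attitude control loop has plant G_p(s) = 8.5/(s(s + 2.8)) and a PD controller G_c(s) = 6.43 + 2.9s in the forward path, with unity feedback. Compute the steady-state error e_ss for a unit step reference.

The open loop G_c(s)G_p(s) has a pole at the origin (type 1), so the static position error constant is infinite and e_ss = 1/(1+∞) = 0.

0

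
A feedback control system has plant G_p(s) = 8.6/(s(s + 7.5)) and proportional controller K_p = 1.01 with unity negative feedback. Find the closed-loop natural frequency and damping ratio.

ω_n = 2.95 rad/s, ζ = 1.27

1 + K_p·G_p(s) = 0 gives s² + 7.5s + 8.686 = 0.
So ω_n² = 8.686 ⇒ ω_n = 2.947 rad/s, and ζ = 7.5/(2ω_n) = 1.27.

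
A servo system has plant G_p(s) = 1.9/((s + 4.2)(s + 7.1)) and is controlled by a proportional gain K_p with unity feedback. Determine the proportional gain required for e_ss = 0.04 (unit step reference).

K_p = 377

For a type-0 loop with proportional control, e_ss = 1/(1 + K_p·G_p(0)).
G_p(0) = 0.06372. Require 1/(1 + K_p·0.06372) = 0.04, so 1 + 0.06372·K_p = 25.
K_p = (25 − 1)/0.06372 = 377.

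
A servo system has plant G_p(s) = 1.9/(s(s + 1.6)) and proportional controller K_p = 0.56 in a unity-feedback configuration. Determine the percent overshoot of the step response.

2.11%

Closed-loop characteristic equation: s² + 1.6s + 1.064 = 0, so ω_n = 1.032 rad/s and ζ = 1.6/(2·1.032) = 0.7756.
%OS = 100·exp(−πζ/√(1−ζ²)) = 100·exp(−π·0.7756/√0.3985) = 2.11%.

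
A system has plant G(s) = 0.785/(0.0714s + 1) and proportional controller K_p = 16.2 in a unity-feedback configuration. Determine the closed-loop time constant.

Closed loop: T(s) = K_p·G/(1+K_p·G) = 12.72/(0.0714s + 1 + 12.72), with pole at s = −(1 + 12.72)/0.0714 = −192.1.
Closed-loop time constant τ = 1/192.1 = 0.00521 s.

τ = 0.00521 s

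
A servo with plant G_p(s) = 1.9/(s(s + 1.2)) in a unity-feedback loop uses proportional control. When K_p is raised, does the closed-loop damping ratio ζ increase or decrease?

decrease

ζ = 1.2/(2√(1.9K_p)); increasing K_p raises the denominator, so ζ falls.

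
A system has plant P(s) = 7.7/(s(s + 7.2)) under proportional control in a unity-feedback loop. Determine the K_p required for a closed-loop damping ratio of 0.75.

K_p = 2.99

Closed-loop characteristic equation: s² + 7.2s + K_p·7.7 = 0.
So ω_n = √(7.7K_p) and 2ζω_n = 7.2, giving ζ = 7.2/(2√(7.7K_p)).
Setting ζ = 0.75: √(7.7K_p) = 7.2/(2·0.75) = 4.8, so K_p = 23.04/7.7 = 2.99.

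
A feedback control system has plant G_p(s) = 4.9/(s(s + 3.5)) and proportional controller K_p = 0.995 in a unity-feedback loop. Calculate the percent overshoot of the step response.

1.69%

Closed-loop characteristic equation: s² + 3.5s + 4.876 = 0, so ω_n = 2.208 rad/s and ζ = 3.5/(2·2.208) = 0.7926.
%OS = 100·exp(−πζ/√(1−ζ²)) = 100·exp(−π·0.7926/√0.3719) = 1.69%.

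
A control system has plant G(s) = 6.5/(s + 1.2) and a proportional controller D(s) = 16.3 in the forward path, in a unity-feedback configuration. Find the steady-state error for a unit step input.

The loop is type 0. Static position error constant K_pos = D(0)·G(0) = 16.3·5.417 = 88.29.
Steady-state error to a unit step: e_ss = 1/(1+K_pos) = 1/89.29 = 0.0112.

0.0112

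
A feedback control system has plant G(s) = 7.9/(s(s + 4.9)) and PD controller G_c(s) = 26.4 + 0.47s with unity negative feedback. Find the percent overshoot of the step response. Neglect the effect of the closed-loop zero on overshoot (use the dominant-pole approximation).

Forward path: (26.4 + 0.47s)·7.9/(s(s+4.9)). The closed-loop characteristic equation is s² + (4.9 + 7.9·0.47)s + 7.9·26.4 = 0.
That is s² + 8.613s + 208.6 = 0, so ω_n = 14.44 rad/s and ζ = 8.613/(2·14.44) = 0.2982.
%OS = 100·exp(−πζ/√(1−ζ²)) = 37.5%.

37.5%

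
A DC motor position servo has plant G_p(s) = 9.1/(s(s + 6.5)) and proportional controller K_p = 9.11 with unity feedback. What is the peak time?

T_p = 0.369 s

The closed-loop denominator s² + 6.5s + 82.9 gives ω_n = √82.9 = 9.105 and ζ = 6.5/(2ω_n) = 0.3569.
Damped frequency ω_d = ω_n√(1−ζ²) = 8.505 rad/s, so peak time T_p = π/ω_d = 0.369 s.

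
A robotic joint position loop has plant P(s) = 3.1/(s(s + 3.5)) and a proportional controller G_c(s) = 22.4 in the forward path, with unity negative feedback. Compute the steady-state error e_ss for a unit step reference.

The open loop G_c(s)P(s) has a pole at the origin (type 1), so the static position error constant is infinite and e_ss = 1/(1+∞) = 0.

0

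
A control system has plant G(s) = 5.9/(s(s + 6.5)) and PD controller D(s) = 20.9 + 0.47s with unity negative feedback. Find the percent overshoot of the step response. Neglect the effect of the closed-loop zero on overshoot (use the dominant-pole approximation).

23.6%

Forward path: (20.9 + 0.47s)·5.9/(s(s+6.5)). The closed-loop characteristic equation is s² + (6.5 + 5.9·0.47)s + 5.9·20.9 = 0.
That is s² + 9.273s + 123.3 = 0, so ω_n = 11.1 rad/s and ζ = 9.273/(2·11.1) = 0.4175.
%OS = 100·exp(−πζ/√(1−ζ²)) = 23.6%.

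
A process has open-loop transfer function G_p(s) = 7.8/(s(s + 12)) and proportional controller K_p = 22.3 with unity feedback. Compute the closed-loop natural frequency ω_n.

With unity feedback the closed-loop characteristic equation is s² + 12s + 22.3·7.8 = s² + 12s + 173.9 = 0.
Matching s² + 2ζω_n s + ω_n²: ω_n = √173.9 = 13.19 rad/s and 2ζω_n = 12, so ζ = 12/(2·13.19) = 0.455.

ω_n = 13.2 rad/s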